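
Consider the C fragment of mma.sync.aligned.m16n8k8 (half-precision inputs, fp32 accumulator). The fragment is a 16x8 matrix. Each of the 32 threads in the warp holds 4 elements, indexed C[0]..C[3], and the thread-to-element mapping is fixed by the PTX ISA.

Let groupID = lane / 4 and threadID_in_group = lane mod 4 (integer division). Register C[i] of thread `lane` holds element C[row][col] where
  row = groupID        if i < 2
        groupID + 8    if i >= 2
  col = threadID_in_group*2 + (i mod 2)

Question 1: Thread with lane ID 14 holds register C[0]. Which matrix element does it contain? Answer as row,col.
3,4

14: G=3,T=2
[0] (3+0,2*2+0) = (3,4)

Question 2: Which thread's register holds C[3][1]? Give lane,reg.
12,1

r=3→G=3,rhi=0  c=1→T=0,p=1
L=3*4+0=12  i=0*2+1=1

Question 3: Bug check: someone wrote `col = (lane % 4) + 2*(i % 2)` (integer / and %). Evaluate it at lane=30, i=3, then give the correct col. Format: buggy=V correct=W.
buggy=4 correct=5

`(lane % 4) + 2*(i % 2)`[30,3]->4
30: gid=7,tid=2
[3] (7+8,2*2+1) = (15,5)
col: 4 vs 5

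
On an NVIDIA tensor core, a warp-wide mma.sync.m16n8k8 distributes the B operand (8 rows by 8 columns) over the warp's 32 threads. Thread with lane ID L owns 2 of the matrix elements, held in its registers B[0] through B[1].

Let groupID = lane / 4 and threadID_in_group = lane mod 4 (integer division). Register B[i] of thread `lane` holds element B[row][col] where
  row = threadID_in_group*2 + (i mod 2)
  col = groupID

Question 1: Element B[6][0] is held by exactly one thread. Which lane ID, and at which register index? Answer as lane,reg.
c=0→G=0  r=6→T=3,p=0
L=0*4+3=3  i=0=0

3,0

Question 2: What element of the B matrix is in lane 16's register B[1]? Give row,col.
L=16->gid=16>>2=4, tid=16&3=0
[1]->row 0·2+1=1  col gid=4

1,4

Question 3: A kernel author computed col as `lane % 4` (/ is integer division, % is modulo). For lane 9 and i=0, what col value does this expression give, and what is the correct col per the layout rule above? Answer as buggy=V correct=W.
`lane % 4`[9,0]->1
lane 9->9/4=2, 9 mod 4=1
i=0  r:2·1+0->2  c:2
col: 1 vs 2

buggy=1 correct=2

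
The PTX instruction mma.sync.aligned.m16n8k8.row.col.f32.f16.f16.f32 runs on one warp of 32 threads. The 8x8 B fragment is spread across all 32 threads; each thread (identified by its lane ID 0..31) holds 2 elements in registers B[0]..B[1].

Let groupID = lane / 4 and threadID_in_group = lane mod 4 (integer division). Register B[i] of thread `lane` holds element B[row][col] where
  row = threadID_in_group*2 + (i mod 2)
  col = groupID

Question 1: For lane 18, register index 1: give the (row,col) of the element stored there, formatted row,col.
lane 18=>18/4=4, 18 mod 4=2
i=1  r:2·2+1=>5  c:4

5,4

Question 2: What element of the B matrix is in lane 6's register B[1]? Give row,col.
5,1

6: G=1,T=2
[1] (2*2+1,1) = (5,1)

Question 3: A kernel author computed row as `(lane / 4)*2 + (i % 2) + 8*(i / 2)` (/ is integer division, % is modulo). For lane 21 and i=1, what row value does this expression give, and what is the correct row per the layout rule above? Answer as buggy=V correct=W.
buggy=11 correct=3

`(lane / 4)*2 + (i % 2) + 8*(i / 2)`[21,1]->11
21: g=5,t=1
[1] (1*2+1,5) = (3,5)
row: 11 vs 3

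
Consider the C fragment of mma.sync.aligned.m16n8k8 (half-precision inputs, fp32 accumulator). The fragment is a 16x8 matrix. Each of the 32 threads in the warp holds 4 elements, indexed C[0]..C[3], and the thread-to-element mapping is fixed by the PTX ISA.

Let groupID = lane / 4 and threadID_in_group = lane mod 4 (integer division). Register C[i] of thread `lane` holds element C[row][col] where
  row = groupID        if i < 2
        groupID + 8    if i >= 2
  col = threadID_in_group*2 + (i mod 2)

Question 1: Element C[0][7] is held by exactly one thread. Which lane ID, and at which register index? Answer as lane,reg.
3,1

r:0=>grp=0,rB=0  c:7=>tig=3,lo=1
L=0*4+3=3  i=0*2+1=1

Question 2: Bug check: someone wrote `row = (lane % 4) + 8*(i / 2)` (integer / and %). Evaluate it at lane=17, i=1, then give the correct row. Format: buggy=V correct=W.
`(lane % 4) + 8*(i / 2)`[17,1]=>1
L=17=>grp=17>>2=4, tig=17&3=1
[1]=>row 4+0=4  col 1·2+1=3
row: 1 vs 4

buggy=1 correct=4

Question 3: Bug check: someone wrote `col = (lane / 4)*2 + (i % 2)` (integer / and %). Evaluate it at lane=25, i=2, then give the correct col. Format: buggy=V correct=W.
`(lane / 4)*2 + (i % 2)`[25,2]->12
L=25->g=25>>2=6, t=25&3=1
[2]->row 6+8=14  col 1·2+0=2
col: 12 vs 2

buggy=12 correct=2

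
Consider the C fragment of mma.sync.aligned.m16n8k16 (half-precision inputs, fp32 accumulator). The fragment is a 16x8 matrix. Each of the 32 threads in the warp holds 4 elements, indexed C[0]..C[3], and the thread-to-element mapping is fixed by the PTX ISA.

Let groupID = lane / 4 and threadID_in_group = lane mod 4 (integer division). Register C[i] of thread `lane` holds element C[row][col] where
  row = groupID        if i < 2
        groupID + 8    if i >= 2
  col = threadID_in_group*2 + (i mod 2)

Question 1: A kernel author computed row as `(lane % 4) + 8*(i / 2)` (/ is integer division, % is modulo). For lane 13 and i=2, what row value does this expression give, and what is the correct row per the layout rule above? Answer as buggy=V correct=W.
buggy=9 correct=11

`(lane % 4) + 8*(i / 2)`[13,2]->9
13: g=3,t=1
[2] (3+8,1*2+0) = (11,2)
row: 9 vs 11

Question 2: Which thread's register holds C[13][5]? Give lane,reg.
22,3

r=13->g=5,rb=1  c=5->t=2,b0=1
L=5*4+2=22  i=1*2+1=3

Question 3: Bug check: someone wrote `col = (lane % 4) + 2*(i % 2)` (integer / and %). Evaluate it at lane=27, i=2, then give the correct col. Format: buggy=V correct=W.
`(lane % 4) + 2*(i % 2)`[27,2]→3
27: G=6,T=3
[2] (6+8,3*2+0) = (14,6)
col: 3 vs 6

buggy=3 correct=6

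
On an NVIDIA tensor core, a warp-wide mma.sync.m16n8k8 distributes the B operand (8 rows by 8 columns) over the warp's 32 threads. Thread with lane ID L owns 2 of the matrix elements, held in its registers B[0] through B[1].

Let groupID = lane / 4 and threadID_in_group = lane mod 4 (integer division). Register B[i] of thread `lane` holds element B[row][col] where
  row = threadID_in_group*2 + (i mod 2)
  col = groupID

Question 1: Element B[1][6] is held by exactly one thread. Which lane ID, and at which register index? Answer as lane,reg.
c=6->g=6  r=1->t=0,b0=1
L=6*4+0=24  i=1=1

24,1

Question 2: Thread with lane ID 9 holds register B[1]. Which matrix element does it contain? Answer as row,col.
lane 9: gr=2 (9/4), th=1 (9%4)
i=1: r=1*2+1=3, c=gr=2

3,2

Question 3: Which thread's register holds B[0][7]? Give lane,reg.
c=7⇒gr=7  r=0⇒th=0,odd=0
L=7*4+0=28  i=0=0

28,0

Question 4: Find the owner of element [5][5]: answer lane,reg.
c:5=>grp=5  r:5=>tig=2,lo=1
L=5*4+2=22  i=1=1

22,1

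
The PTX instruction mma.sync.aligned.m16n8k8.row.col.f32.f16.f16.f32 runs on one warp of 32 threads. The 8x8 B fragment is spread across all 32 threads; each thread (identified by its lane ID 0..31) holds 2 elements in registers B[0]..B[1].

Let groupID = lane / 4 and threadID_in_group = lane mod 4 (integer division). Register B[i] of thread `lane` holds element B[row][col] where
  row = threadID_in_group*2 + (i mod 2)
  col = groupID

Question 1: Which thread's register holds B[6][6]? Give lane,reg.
27,0

c:6=>grp=6  r:6=>tig=3,lo=0
L=6*4+3=27  i=0=0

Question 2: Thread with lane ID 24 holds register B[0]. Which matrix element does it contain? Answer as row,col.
lane 24: gr=6 (24/4), th=0 (24%4)
i=0: r=0*2+0=0, c=gr=6

0,6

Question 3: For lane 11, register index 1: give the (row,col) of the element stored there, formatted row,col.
lane 11⇒11/4=2, 11 mod 4=3
i=1  r:2·3+1⇒7  c:2

7,2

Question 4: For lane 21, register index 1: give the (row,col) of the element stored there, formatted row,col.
3,5

L=21=>grp=21>>2=5, tig=21&3=1
[1]=>row 1·2+1=3  col grp=5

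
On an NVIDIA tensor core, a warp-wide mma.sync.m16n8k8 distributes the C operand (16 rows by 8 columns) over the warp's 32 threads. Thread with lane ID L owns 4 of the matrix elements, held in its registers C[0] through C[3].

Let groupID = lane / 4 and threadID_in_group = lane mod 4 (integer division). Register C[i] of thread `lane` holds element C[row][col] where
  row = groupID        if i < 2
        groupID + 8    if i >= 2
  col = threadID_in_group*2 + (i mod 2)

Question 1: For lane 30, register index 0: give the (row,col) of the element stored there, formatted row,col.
lane 30⇒30/4=7, 30 mod 4=2
i=0  r:7+0⇒7  c:2·2+0⇒4

7,4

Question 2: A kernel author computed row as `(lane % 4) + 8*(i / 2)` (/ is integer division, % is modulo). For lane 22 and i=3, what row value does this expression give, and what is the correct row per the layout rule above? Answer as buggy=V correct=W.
buggy=10 correct=13

`(lane % 4) + 8*(i / 2)`[22,3]->10
L=22->g=22>>2=5, t=22&3=2
[3]->row 5+8=13  col 2·2+1=5
row: 10 vs 13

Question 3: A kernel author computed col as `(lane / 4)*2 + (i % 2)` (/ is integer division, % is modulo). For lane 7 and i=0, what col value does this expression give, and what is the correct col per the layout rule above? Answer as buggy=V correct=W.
`(lane / 4)*2 + (i % 2)`[7,0]->2
lane 7->7/4=1, 7 mod 4=3
i=0  r:1+0->1  c:2·3+0->6
col: 2 vs 6

buggy=2 correct=6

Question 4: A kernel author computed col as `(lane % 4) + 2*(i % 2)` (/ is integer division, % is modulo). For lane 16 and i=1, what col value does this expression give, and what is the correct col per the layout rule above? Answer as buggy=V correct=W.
buggy=2 correct=1

`(lane % 4) + 2*(i % 2)`[16,1]→2
16: G=4,T=0
[1] (4+0,0*2+1) = (4,1)
col: 2 vs 1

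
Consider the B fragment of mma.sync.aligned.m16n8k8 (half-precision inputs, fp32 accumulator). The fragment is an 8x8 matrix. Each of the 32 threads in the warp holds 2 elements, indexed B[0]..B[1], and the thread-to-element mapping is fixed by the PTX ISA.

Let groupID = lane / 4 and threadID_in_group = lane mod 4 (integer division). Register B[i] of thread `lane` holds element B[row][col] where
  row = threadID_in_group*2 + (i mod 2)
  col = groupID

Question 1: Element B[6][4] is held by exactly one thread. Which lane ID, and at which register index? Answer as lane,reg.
c=4⇒gr=4  r=6⇒th=3,odd=0
L=4*4+3=19  i=0=0

19,0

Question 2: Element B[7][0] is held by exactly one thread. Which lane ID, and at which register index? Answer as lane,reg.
c=0->g=0  r=7->t=3,b0=1
L=0*4+3=3  i=1=1

3,1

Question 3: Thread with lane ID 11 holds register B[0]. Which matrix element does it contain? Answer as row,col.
6,2

lane 11: g=2 (11/4), t=3 (11%4)
i=0: r=3*2+0=6, c=g=2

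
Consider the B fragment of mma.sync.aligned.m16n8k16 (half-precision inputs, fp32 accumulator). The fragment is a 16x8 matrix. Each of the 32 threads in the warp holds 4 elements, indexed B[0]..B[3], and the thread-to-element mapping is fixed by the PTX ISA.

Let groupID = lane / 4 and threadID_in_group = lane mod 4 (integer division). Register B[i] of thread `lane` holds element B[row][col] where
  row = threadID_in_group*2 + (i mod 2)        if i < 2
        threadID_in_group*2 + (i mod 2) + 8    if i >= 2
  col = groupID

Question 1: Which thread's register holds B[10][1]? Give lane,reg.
c: 1->gid=1  r: 10->r8=1,tid=1,i&1=0
L=1*4+1=5  i=1*2+0=2

5,2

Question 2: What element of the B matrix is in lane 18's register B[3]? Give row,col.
13,4

18: g=4,t=2
[3] (2*2+1+8,4) = (13,4)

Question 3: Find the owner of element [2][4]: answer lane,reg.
c=4→G=4  r=2→rhi=0,T=1,p=0
L=4*4+1=17  i=0*2+0=0

17,0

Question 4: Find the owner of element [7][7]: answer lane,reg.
c: 7->gid=7  r: 7->r8=0,tid=3,i&1=1
L=7*4+3=31  i=0*2+1=1

31,1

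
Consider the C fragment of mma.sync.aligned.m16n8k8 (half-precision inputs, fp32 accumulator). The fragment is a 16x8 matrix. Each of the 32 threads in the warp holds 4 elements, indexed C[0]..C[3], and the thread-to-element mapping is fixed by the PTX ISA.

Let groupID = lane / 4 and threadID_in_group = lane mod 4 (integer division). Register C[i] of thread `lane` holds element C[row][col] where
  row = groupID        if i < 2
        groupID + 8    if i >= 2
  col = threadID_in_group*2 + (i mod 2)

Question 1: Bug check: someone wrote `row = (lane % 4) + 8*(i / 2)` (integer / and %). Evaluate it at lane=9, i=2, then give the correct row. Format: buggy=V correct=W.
buggy=9 correct=10

`(lane % 4) + 8*(i / 2)`[9,2]->9
lane 9->9/4=2, 9 mod 4=1
i=2  r:2+8->10  c:2·1+0->2
row: 9 vs 10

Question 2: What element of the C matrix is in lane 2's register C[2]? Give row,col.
8,4

lane 2⇒2/4=0, 2 mod 4=2
i=2  r:0+8⇒8  c:2·2+0⇒4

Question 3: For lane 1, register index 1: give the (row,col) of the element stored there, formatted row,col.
0,3

L=1->gid=1>>2=0, tid=1&3=1
[1]->row 0+0=0  col 1·2+1=3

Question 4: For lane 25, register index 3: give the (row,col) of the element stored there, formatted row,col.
14,3

L=25⇒gr=25>>2=6, th=25&3=1
[3]⇒row 6+8=14  col 1·2+1=3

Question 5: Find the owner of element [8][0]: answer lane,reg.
r=8->g=0,rb=1  c=0->t=0,b0=0
L=0*4+0=0  i=1*2+0=2

0,2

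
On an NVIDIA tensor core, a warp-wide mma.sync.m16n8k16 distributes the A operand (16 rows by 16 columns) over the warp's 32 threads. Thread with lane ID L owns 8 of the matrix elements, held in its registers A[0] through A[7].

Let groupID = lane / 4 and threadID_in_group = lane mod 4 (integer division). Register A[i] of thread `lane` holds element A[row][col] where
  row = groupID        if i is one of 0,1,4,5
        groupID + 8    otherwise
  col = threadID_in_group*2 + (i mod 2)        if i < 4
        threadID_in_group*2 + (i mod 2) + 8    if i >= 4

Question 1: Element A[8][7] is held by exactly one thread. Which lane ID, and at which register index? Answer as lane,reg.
3,3

r: 8->gid=0,r8=1  c: 7->c8=0,tid=3,i&1=1
L=0*4+3=3  i=0*4+1*2+1=3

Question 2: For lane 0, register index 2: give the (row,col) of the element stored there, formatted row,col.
8,0

lane 0→0/4=0, 0 mod 4=0
i=2  r:0+8→8  c:2·0+0+0→0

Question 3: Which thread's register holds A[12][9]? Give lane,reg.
16,7

r:12=>grp=4,rB=1  c:9=>cB=1,tig=0,lo=1
L=4*4+0=16  i=1*4+1*2+1=7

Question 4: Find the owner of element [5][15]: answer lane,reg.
23,5

r=5->g=5,rb=0  c=15->cb=1,t=3,b0=1
L=5*4+3=23  i=1*4+0*2+1=5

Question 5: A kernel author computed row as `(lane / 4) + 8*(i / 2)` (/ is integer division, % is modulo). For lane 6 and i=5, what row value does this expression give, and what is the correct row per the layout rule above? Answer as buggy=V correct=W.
buggy=17 correct=1

`(lane / 4) + 8*(i / 2)`[6,5]⇒17
lane 6⇒6/4=1, 6 mod 4=2
i=5  r:1+0⇒1  c:2·2+1+8⇒13
row: 17 vs 1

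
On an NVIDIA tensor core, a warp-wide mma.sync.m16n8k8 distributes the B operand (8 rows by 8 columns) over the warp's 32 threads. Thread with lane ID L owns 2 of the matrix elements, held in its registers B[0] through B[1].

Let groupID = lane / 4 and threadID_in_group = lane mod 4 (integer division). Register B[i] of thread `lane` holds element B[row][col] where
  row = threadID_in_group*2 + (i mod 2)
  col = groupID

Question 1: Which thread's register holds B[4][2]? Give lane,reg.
c=2⇒gr=2  r=4⇒th=2,odd=0
L=2*4+2=10  i=0=0

10,0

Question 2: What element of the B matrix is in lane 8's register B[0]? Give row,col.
lane 8: grp=2 (8/4), tig=0 (8%4)
i=0: r=0*2+0=0, c=grp=2

0,2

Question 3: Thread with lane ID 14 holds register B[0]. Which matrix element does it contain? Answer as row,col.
lane 14: gid=3 (14/4), tid=2 (14%4)
i=0: r=2*2+0=4, c=gid=3

4,3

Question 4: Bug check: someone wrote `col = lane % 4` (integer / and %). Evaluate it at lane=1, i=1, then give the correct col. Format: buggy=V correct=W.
buggy=1 correct=0

`lane % 4`[1,1]→1
lane 1→1/4=0, 1 mod 4=1
i=1  r:2·1+1→3  c:0
col: 1 vs 0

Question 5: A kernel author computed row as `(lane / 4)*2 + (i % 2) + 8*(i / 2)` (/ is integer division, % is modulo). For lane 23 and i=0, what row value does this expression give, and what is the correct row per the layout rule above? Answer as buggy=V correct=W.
`(lane / 4)*2 + (i % 2) + 8*(i / 2)`[23,0]->10
L=23->gid=23>>2=5, tid=23&3=3
[0]->row 3·2+0=6  col gid=5
row: 10 vs 6

buggy=10 correct=6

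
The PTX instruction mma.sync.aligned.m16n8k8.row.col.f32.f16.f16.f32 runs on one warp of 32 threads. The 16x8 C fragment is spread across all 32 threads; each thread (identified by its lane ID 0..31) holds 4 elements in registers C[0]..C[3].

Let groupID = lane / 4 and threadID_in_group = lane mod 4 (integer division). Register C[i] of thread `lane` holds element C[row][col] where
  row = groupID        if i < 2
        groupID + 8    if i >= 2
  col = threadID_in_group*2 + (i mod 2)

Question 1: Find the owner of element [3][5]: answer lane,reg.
14,1

r=3->g=3,rb=0  c=5->t=2,b0=1
L=3*4+2=14  i=0*2+1=1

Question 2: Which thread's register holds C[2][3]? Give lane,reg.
r=2⇒gr=2,Rb=0  c=3⇒th=1,odd=1
L=2*4+1=9  i=0*2+1=1

9,1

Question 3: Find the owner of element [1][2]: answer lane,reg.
5,0

r=1->g=1,rb=0  c=2->t=1,b0=0
L=1*4+1=5  i=0*2+0=0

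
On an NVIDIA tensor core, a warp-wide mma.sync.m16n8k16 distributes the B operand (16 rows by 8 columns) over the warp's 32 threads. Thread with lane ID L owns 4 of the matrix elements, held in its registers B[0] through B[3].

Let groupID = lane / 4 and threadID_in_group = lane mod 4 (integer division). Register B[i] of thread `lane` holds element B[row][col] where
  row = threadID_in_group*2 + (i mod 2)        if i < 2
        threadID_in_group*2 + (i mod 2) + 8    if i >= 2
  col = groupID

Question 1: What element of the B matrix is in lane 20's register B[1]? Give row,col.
20: gid=5,tid=0
[1] (0*2+1+0,5) = (1,5)

1,5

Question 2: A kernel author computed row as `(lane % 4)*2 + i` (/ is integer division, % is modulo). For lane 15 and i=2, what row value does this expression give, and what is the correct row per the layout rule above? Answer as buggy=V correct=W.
`(lane % 4)*2 + i`[15,2]->8
15: gid=3,tid=3
[2] (3*2+0+8,3) = (14,3)
row: 8 vs 14

buggy=8 correct=14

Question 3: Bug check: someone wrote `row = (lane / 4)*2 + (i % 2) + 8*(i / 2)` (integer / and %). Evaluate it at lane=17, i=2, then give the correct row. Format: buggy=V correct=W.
`(lane / 4)*2 + (i % 2) + 8*(i / 2)`[17,2]=>16
L=17=>grp=17>>2=4, tig=17&3=1
[2]=>row 1·2+0+8=10  col grp=4
row: 16 vs 10

buggy=16 correct=10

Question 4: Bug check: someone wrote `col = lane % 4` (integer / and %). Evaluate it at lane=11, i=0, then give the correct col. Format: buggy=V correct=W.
buggy=3 correct=2

`lane % 4`[11,0]→3
11: G=2,T=3
[0] (3*2+0+0,2) = (6,2)
col: 3 vs 2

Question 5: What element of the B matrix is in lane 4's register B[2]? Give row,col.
lane 4=>4/4=1, 4 mod 4=0
i=2  r:2·0+0+8=>8  c:1

8,1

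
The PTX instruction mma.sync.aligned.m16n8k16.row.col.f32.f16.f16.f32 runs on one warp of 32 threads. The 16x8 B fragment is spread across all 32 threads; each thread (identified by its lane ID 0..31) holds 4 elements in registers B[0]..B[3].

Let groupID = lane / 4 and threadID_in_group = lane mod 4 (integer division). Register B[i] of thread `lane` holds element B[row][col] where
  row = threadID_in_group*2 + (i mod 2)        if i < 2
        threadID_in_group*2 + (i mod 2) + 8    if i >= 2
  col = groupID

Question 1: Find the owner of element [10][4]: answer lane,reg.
17,2

c=4->g=4  r=10->rb=1,t=1,b0=0
L=4*4+1=17  i=1*2+0=2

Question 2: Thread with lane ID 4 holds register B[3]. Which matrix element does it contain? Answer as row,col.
9,1

lane 4: G=1 (4/4), T=0 (4%4)
i=3: r=0*2+1+8=9, c=G=1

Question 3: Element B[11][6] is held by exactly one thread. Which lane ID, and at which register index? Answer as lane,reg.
c: 6->gid=6  r: 11->r8=1,tid=1,i&1=1
L=6*4+1=25  i=1*2+1=3

25,3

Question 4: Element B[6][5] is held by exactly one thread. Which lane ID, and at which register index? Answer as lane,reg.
23,0

c:5=>grp=5  r:6=>rB=0,tig=3,lo=0
L=5*4+3=23  i=0*2+0=0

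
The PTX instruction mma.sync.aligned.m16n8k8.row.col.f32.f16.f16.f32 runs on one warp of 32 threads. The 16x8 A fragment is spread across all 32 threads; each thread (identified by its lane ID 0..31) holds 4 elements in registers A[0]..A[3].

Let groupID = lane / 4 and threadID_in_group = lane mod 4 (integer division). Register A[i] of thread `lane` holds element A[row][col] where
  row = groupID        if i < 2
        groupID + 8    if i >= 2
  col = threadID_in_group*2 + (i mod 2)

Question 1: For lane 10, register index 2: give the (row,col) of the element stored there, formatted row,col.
10,4

lane 10=>10/4=2, 10 mod 4=2
i=2  r:2+8=>10  c:2·2+0=>4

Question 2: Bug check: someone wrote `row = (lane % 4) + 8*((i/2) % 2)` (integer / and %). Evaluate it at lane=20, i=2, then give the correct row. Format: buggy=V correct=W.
buggy=8 correct=13

`(lane % 4) + 8*((i/2) % 2)`[20,2]⇒8
lane 20⇒20/4=5, 20 mod 4=0
i=2  r:5+8⇒13  c:2·0+0⇒0
row: 8 vs 13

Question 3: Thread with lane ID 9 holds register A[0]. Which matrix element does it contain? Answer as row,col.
9: g=2,t=1
[0] (2+0,1*2+0) = (2,2)

2,2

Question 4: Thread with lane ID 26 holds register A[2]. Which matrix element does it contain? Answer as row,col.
14,4

lane 26->26/4=6, 26 mod 4=2
i=2  r:6+8->14  c:2·2+0->4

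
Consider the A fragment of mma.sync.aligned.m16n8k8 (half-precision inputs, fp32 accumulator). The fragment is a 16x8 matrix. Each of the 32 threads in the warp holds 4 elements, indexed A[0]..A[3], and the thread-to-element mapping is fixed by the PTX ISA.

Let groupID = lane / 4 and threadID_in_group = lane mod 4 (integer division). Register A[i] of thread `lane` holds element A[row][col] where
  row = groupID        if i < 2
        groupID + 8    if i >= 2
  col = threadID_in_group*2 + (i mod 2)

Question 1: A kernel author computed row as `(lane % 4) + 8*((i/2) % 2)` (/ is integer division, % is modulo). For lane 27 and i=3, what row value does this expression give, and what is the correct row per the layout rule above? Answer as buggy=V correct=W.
`(lane % 4) + 8*((i/2) % 2)`[27,3]->11
lane 27->27/4=6, 27 mod 4=3
i=3  r:6+8->14  c:2·3+1->7
row: 11 vs 14

buggy=11 correct=14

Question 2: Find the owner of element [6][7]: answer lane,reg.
27,1

r:6=>grp=6,rB=0  c:7=>tig=3,lo=1
L=6*4+3=27  i=0*2+1=1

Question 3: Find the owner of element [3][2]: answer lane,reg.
r=3⇒gr=3,Rb=0  c=2⇒th=1,odd=0
L=3*4+1=13  i=0*2+0=0

13,0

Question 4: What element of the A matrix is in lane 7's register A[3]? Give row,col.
9,7

L=7->gid=7>>2=1, tid=7&3=3
[3]->row 1+8=9  col 3·2+1=7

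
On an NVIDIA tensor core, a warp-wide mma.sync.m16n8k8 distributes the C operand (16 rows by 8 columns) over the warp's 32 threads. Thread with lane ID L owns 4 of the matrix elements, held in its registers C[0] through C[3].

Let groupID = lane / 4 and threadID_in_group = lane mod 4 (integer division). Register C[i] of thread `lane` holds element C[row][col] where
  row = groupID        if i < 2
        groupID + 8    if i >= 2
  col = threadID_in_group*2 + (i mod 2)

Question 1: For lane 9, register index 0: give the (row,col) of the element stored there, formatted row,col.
2,2

9: gr=2,th=1
[0] (2+0,1*2+0) = (2,2)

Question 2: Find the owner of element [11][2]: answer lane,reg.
r=11->g=3,rb=1  c=2->t=1,b0=0
L=3*4+1=13  i=1*2+0=2

13,2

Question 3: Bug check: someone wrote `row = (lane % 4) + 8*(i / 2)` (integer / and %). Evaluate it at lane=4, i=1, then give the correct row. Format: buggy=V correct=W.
`(lane % 4) + 8*(i / 2)`[4,1]->0
lane 4->4/4=1, 4 mod 4=0
i=1  r:1+0->1  c:2·0+1->1
row: 0 vs 1

buggy=0 correct=1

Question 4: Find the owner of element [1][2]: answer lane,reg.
r=1->g=1,rb=0  c=2->t=1,b0=0
L=1*4+1=5  i=0*2+0=0

5,0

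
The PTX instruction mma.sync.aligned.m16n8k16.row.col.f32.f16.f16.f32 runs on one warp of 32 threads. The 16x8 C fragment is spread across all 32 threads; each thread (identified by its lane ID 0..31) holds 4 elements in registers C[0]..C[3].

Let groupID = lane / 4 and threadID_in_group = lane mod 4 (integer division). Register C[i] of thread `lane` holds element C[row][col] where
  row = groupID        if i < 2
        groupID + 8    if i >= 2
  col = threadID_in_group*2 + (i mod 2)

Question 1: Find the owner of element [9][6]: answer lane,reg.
7,2

r=9->g=1,rb=1  c=6->t=3,b0=0
L=1*4+3=7  i=1*2+0=2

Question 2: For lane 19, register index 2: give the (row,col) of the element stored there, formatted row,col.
lane 19: g=4 (19/4), t=3 (19%4)
i=2: r=4+8=12, c=3*2+0=6

12,6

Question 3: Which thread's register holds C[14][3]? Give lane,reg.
r=14->g=6,rb=1  c=3->t=1,b0=1
L=6*4+1=25  i=1*2+1=3

25,3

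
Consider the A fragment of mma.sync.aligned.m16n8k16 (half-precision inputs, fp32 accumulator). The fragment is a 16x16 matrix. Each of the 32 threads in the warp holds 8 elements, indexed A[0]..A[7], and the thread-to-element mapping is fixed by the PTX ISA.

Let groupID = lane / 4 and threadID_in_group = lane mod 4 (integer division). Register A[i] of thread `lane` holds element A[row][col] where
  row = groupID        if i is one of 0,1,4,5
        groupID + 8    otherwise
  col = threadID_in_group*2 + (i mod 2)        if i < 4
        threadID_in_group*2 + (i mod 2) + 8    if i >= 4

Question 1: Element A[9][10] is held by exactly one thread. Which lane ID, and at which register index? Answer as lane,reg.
5,6

r: 9->gid=1,r8=1  c: 10->c8=1,tid=1,i&1=0
L=1*4+1=5  i=1*4+1*2+0=6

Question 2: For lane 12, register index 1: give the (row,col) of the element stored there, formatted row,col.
lane 12→12/4=3, 12 mod 4=0
i=1  r:3+0→3  c:2·0+1+0→1

3,1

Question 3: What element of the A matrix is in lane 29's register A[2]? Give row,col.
15,2

lane 29→29/4=7, 29 mod 4=1
i=2  r:7+8→15  c:2·1+0+0→2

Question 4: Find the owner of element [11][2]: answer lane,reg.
r: 11->gid=3,r8=1  c: 2->c8=0,tid=1,i&1=0
L=3*4+1=13  i=0*4+1*2+0=2

13,2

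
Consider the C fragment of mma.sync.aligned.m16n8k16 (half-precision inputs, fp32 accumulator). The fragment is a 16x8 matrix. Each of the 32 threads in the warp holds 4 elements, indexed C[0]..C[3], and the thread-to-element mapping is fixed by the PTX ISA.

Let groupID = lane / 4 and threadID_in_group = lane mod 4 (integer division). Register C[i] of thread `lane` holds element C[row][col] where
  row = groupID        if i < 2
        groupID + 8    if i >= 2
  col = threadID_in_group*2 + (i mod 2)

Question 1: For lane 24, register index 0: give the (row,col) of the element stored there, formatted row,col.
lane 24: gr=6 (24/4), th=0 (24%4)
i=0: r=6+0=6, c=0*2+0=0

6,0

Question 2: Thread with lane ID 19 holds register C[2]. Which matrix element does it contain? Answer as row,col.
12,6

19: gid=4,tid=3
[2] (4+8,3*2+0) = (12,6)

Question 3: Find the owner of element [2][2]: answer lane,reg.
9,0

r:2=>grp=2,rB=0  c:2=>tig=1,lo=0
L=2*4+1=9  i=0*2+0=0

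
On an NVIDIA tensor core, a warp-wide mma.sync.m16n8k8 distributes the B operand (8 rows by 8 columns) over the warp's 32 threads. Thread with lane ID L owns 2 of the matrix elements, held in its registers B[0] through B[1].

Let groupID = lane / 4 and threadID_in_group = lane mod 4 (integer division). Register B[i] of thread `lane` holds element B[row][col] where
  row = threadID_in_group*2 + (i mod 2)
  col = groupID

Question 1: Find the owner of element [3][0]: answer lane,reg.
1,1

c: 0->gid=0  r: 3->tid=1,i&1=1
L=0*4+1=1  i=1=1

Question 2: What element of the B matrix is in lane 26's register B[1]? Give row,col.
lane 26->26/4=6, 26 mod 4=2
i=1  r:2·2+1->5  c:6

5,6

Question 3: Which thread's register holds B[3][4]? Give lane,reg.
c=4⇒gr=4  r=3⇒th=1,odd=1
L=4*4+1=17  i=1=1

17,1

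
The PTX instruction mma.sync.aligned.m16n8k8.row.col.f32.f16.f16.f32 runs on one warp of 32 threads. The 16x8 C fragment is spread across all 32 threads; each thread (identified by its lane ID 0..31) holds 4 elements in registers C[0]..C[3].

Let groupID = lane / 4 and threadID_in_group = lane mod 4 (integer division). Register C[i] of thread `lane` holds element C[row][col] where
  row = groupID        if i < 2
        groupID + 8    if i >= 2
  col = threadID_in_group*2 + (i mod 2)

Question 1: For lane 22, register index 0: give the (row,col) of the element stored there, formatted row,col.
22: gid=5,tid=2
[0] (5+0,2*2+0) = (5,4)

5,4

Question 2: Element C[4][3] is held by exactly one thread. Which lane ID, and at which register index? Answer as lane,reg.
r:4=>grp=4,rB=0  c:3=>tig=1,lo=1
L=4*4+1=17  i=0*2+1=1

17,1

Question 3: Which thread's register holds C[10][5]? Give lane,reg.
10,3

r=10→G=2,rhi=1  c=5→T=2,p=1
L=2*4+2=10  i=1*2+1=3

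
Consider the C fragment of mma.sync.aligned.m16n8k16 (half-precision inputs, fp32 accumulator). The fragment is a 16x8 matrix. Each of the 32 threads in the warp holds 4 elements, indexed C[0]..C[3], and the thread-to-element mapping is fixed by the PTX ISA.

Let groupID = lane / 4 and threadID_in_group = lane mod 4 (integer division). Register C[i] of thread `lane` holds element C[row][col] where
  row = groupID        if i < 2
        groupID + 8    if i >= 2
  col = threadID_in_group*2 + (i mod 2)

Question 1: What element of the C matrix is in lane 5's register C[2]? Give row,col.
L=5->g=5>>2=1, t=5&3=1
[2]->row 1+8=9  col 1·2+0=2

9,2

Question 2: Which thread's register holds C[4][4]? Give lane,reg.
r: 4->gid=4,r8=0  c: 4->tid=2,i&1=0
L=4*4+2=18  i=0*2+0=0

18,0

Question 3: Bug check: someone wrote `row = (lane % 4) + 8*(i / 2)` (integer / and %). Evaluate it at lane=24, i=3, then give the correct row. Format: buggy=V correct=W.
buggy=8 correct=14

`(lane % 4) + 8*(i / 2)`[24,3]→8
L=24→G=24>>2=6, T=24&3=0
[3]→row 6+8=14  col 0·2+1=1
row: 8 vs 14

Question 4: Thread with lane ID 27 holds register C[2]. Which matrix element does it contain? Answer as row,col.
lane 27: gid=6 (27/4), tid=3 (27%4)
i=2: r=6+8=14, c=3*2+0=6

14,6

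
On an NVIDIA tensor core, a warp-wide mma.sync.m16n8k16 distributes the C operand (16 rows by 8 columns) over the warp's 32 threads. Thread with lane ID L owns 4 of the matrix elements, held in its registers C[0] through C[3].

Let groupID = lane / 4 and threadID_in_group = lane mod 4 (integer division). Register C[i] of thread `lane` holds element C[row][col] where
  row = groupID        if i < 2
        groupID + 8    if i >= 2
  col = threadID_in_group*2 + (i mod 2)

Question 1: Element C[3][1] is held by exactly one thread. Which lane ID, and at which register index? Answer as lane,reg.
12,1

r=3→G=3,rhi=0  c=1→T=0,p=1
L=3*4+0=12  i=0*2+1=1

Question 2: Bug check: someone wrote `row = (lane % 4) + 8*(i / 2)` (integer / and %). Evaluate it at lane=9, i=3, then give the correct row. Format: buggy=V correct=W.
buggy=9 correct=10

`(lane % 4) + 8*(i / 2)`[9,3]⇒9
lane 9: gr=2 (9/4), th=1 (9%4)
i=3: r=2+8=10, c=1*2+1=3
row: 9 vs 10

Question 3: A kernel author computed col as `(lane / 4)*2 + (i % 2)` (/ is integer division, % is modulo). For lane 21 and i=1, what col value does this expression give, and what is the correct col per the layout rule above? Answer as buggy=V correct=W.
`(lane / 4)*2 + (i % 2)`[21,1]⇒11
lane 21⇒21/4=5, 21 mod 4=1
i=1  r:5+0⇒5  c:2·1+1⇒3
col: 11 vs 3

buggy=11 correct=3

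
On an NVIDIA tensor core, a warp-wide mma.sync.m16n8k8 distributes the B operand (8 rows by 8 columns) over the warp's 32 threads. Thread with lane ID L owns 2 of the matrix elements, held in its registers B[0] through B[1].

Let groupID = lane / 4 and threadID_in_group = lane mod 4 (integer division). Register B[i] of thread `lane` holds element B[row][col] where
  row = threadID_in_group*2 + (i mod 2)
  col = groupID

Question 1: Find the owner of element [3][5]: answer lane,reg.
c=5→G=5  r=3→T=1,p=1
L=5*4+1=21  i=1=1

21,1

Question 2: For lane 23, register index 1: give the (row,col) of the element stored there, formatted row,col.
7,5

23: grp=5,tig=3
[1] (3*2+1,5) = (7,5)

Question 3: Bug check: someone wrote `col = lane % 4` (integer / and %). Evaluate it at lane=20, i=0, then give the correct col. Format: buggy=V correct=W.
buggy=0 correct=5

`lane % 4`[20,0]->0
lane 20->20/4=5, 20 mod 4=0
i=0  r:2·0+0->0  c:5
col: 0 vs 5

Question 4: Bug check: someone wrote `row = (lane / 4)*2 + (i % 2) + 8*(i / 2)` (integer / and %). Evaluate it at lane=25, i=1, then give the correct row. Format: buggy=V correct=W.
`(lane / 4)*2 + (i % 2) + 8*(i / 2)`[25,1]→13
lane 25: G=6 (25/4), T=1 (25%4)
i=1: r=1*2+1=3, c=G=6
row: 13 vs 3

buggy=13 correct=3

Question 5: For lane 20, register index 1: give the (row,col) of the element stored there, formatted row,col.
lane 20⇒20/4=5, 20 mod 4=0
i=1  r:2·0+1⇒1  c:5

1,5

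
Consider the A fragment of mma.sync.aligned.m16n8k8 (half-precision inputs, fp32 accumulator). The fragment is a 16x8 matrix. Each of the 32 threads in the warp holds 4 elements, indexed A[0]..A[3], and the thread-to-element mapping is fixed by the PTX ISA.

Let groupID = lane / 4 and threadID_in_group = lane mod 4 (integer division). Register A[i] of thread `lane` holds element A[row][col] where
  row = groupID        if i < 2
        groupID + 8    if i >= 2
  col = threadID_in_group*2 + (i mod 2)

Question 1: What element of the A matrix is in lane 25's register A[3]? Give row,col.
14,3

lane 25=>25/4=6, 25 mod 4=1
i=3  r:6+8=>14  c:2·1+1=>3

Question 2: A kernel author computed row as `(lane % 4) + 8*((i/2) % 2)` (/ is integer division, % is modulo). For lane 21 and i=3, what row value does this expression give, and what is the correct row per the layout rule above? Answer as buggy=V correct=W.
buggy=9 correct=13

`(lane % 4) + 8*((i/2) % 2)`[21,3]=>9
lane 21=>21/4=5, 21 mod 4=1
i=3  r:5+8=>13  c:2·1+1=>3
row: 9 vs 13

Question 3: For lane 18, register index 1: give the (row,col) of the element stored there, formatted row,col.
4,5

18: g=4,t=2
[1] (4+0,2*2+1) = (4,5)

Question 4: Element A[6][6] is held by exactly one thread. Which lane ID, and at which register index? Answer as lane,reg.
r=6->g=6,rb=0  c=6->t=3,b0=0
L=6*4+3=27  i=0*2+0=0

27,0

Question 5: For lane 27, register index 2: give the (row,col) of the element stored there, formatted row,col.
L=27->g=27>>2=6, t=27&3=3
[2]->row 6+8=14  col 3·2+0=6

14,6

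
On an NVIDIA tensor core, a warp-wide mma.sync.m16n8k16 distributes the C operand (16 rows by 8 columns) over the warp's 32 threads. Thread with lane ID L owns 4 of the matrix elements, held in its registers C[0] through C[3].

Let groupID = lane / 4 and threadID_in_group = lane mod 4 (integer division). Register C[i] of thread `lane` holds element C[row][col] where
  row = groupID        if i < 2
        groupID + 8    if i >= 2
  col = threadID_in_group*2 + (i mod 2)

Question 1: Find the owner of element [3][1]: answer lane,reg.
12,1

r:3=>grp=3,rB=0  c:1=>tig=0,lo=1
L=3*4+0=12  i=0*2+1=1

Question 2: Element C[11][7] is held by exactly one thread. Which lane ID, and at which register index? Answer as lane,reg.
15,3

r=11→G=3,rhi=1  c=7→T=3,p=1
L=3*4+3=15  i=1*2+1=3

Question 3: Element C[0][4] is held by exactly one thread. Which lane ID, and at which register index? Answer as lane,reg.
2,0

r: 0->gid=0,r8=0  c: 4->tid=2,i&1=0
L=0*4+2=2  i=0*2+0=0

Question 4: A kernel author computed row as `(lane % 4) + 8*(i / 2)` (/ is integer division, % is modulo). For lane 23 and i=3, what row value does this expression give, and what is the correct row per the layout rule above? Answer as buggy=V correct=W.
`(lane % 4) + 8*(i / 2)`[23,3]->11
L=23->g=23>>2=5, t=23&3=3
[3]->row 5+8=13  col 3·2+1=7
row: 11 vs 13

buggy=11 correct=13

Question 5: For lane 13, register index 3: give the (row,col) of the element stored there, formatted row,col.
11,3

lane 13: grp=3 (13/4), tig=1 (13%4)
i=3: r=3+8=11, c=1*2+1=3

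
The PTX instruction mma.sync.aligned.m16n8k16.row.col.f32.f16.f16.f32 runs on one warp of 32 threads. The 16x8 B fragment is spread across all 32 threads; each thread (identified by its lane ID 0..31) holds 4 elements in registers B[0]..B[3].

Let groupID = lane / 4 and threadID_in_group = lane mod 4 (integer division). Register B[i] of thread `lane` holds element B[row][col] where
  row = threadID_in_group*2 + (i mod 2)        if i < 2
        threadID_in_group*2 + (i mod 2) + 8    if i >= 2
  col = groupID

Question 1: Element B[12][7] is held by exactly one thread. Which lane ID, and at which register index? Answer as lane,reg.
30,2

c=7→G=7  r=12→rhi=1,T=2,p=0
L=7*4+2=30  i=1*2+0=2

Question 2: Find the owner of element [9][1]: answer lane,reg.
4,3

c:1=>grp=1  r:9=>rB=1,tig=0,lo=1
L=1*4+0=4  i=1*2+1=3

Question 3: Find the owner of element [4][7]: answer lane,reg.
c=7⇒gr=7  r=4⇒Rb=0,th=2,odd=0
L=7*4+2=30  i=0*2+0=0

30,0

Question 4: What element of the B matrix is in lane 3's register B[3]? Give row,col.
L=3->gid=3>>2=0, tid=3&3=3
[3]->row 3·2+1+8=15  col gid=0

15,0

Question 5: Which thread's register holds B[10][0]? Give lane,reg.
1,2

c=0->g=0  r=10->rb=1,t=1,b0=0
L=0*4+1=1  i=1*2+0=2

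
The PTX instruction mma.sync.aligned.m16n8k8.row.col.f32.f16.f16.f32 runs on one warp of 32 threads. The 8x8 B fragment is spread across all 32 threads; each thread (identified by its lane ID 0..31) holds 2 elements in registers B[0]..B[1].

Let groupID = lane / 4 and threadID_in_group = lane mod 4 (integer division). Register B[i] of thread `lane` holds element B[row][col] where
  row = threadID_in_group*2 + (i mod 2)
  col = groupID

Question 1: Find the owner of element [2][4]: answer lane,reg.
17,0

c=4->g=4  r=2->t=1,b0=0
L=4*4+1=17  i=0=0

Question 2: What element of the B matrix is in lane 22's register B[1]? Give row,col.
L=22=>grp=22>>2=5, tig=22&3=2
[1]=>row 2·2+1=5  col grp=5

5,5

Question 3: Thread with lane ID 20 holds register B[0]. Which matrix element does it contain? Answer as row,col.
lane 20⇒20/4=5, 20 mod 4=0
i=0  r:2·0+0⇒0  c:5

0,5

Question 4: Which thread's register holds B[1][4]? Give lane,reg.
16,1

c:4=>grp=4  r:1=>tig=0,lo=1
L=4*4+0=16  i=1=1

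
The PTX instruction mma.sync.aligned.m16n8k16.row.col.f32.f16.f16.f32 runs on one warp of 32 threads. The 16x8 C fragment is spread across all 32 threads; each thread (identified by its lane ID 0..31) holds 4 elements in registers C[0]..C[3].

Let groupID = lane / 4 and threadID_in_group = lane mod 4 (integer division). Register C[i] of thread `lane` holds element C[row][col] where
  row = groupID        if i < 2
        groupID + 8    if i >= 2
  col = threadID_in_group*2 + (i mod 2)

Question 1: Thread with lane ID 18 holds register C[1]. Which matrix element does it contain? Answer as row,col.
18: G=4,T=2
[1] (4+0,2*2+1) = (4,5)

4,5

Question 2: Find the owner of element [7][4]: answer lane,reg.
r=7→G=7,rhi=0  c=4→T=2,p=0
L=7*4+2=30  i=0*2+0=0

30,0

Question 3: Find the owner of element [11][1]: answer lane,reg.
12,3

r:11=>grp=3,rB=1  c:1=>tig=0,lo=1
L=3*4+0=12  i=1*2+1=3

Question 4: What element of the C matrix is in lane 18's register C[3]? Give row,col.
12,5

18: grp=4,tig=2
[3] (4+8,2*2+1) = (12,5)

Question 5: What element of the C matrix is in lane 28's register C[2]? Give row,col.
lane 28->28/4=7, 28 mod 4=0
i=2  r:7+8->15  c:2·0+0->0

15,0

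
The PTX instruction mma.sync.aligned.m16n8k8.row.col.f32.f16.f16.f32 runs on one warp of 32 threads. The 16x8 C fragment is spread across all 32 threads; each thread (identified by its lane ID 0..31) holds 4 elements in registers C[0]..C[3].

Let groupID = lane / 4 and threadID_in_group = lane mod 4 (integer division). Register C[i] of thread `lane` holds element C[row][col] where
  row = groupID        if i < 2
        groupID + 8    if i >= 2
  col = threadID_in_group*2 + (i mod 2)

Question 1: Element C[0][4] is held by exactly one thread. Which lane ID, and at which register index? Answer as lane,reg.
2,0

r:0=>grp=0,rB=0  c:4=>tig=2,lo=0
L=0*4+2=2  i=0*2+0=0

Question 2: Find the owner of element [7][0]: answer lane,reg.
28,0

r=7->g=7,rb=0  c=0->t=0,b0=0
L=7*4+0=28  i=0*2+0=0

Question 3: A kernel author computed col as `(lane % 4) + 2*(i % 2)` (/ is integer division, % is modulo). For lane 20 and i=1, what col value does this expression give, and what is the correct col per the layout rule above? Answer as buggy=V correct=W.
buggy=2 correct=1

`(lane % 4) + 2*(i % 2)`[20,1]->2
L=20->gid=20>>2=5, tid=20&3=0
[1]->row 5+0=5  col 0·2+1=1
col: 2 vs 1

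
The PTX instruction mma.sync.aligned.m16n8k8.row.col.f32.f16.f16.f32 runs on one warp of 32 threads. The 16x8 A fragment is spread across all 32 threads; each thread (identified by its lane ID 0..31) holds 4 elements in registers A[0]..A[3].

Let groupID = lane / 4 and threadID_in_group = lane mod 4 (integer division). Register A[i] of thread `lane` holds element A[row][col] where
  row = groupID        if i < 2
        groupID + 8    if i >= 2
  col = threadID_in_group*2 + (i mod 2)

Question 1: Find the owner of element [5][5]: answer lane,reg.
r=5→G=5,rhi=0  c=5→T=2,p=1
L=5*4+2=22  i=0*2+1=1

22,1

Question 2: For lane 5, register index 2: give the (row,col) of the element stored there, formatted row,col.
lane 5->5/4=1, 5 mod 4=1
i=2  r:1+8->9  c:2·1+0->2

9,2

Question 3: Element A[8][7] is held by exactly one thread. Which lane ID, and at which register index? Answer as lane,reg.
3,3

r=8⇒gr=0,Rb=1  c=7⇒th=3,odd=1
L=0*4+3=3  i=1*2+1=3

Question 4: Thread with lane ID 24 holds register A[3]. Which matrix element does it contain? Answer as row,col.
14,1

lane 24: G=6 (24/4), T=0 (24%4)
i=3: r=6+8=14, c=0*2+1=1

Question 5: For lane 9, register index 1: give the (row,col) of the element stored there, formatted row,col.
2,3

9: g=2,t=1
[1] (2+0,1*2+1) = (2,3)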